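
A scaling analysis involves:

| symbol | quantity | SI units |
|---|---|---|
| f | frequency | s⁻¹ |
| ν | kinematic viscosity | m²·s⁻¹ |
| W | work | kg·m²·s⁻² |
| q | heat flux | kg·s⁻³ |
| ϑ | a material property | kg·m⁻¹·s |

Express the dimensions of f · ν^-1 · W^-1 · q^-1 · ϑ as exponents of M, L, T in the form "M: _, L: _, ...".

M: -1, L: -5, T: 6

Collect each base-dimension exponent across the product:
  M: (0) − (0) − (1) − (1) + (1) = -1
  L: (0) − (2) − (2) − (0) + (-1) = -5
  T: (-1) − (-1) − (-2) − (-3) + (1) = 6
So the dimensions are [M⁻¹ L⁻⁵ T⁶].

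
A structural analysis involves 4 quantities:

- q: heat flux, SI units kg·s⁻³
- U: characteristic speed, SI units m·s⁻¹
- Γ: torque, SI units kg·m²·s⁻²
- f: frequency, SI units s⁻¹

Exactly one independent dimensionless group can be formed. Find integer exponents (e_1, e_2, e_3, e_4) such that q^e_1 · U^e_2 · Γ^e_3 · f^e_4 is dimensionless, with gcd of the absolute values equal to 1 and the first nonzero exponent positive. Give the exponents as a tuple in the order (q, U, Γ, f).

(1, 2, -1, -3)

M: e_1·(1) + e_2·(0) + e_3·(1) + e_4·(0) = 0
L: e_1·(0) + e_2·(1) + e_3·(2) + e_4·(0) = 0
T: e_1·(-3) + e_2·(-1) + e_3·(-2) + e_4·(-1) = 0
Solving this homogeneous linear system for the smallest-integer solution (first nonzero entry positive) gives (1, 2, -1, -3).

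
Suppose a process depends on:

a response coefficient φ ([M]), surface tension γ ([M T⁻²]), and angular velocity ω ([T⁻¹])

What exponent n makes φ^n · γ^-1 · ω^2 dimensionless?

1

Balance the M exponent: (1)·n from φ, plus −(1) + 2·(0) = -1 from the rest, must sum to zero.
n − 1 = 0, so n = 1.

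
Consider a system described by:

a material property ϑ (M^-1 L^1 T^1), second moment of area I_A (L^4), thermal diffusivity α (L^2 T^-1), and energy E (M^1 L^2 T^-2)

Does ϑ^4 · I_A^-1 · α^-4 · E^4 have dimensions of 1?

Sum the exponent of each base dimension across the product:
  M: 4·[ϑ]_M − [I_A]_M − 4·[α]_M + 4·[E]_M = 4·(-1) − (0) − 4·(0) + 4·(1) = 0
  L: 4·[ϑ]_L − [I_A]_L − 4·[α]_L + 4·[E]_L = 4·(1) − (4) − 4·(2) + 4·(2) = 0
  T: 4·[ϑ]_T − [I_A]_T − 4·[α]_T + 4·[E]_T = 4·(1) − (0) − 4·(-1) + 4·(-2) = 0
All base exponents vanish — dimensionless.

yes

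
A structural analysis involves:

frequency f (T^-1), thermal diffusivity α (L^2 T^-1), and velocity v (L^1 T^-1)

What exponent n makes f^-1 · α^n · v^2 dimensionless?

-1

Balance the L exponent: (2)·n from α, plus −(0) + 2·(1) = 2 from the rest, must sum to zero.
2n + 2 = 0, so n = -1.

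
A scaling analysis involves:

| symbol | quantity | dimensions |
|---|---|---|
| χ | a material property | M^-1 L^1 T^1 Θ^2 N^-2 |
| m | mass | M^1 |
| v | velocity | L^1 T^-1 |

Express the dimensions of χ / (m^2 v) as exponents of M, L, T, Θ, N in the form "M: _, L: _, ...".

M: -3, L: 0, T: 2, Θ: 2, N: -2

Collect each base-dimension exponent across the product:
  M: (-1) − 2·(1) − (0) = -3
  L: (1) − 2·(0) − (1) = 0
  T: (1) − 2·(0) − (-1) = 2
  Θ: (2) − 2·(0) − (0) = 2
  N: (-2) − 2·(0) − (0) = -2
So the dimensions are [M⁻³ T² Θ² N⁻²].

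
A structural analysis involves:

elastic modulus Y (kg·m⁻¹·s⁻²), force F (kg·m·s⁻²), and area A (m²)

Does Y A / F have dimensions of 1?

yes

Sum the exponent of each base dimension across the product:
  M: [Y]_M − [F]_M + [A]_M = (1) − (1) + (0) = 0
  L: [Y]_L − [F]_L + [A]_L = (-1) − (1) + (2) = 0
  T: [Y]_T − [F]_T + [A]_T = (-2) − (-2) + (0) = 0
All base exponents vanish — dimensionless.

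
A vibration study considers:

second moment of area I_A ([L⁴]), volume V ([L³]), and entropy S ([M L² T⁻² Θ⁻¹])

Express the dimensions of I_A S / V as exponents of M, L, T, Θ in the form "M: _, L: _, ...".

M: 1, L: 3, T: -2, Θ: -1

Collect each base-dimension exponent across the product:
  M: (0) − (0) + (1) = 1
  L: (4) − (3) + (2) = 3
  T: (0) − (0) + (-2) = -2
  Θ: (0) − (0) + (-1) = -1
So the dimensions are [M L³ T⁻² Θ⁻¹].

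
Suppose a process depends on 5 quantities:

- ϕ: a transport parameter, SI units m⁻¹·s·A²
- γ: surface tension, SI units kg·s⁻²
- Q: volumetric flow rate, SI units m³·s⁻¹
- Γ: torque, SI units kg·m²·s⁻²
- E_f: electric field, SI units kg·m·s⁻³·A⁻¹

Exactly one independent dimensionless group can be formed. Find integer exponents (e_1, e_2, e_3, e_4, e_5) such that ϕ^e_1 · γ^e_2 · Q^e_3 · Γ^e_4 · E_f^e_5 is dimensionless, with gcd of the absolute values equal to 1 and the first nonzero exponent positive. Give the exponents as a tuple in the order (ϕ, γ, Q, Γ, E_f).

(1, -3, -1, 1, 2)

M: e_1·(0) + e_2·(1) + e_3·(0) + e_4·(1) + e_5·(1) = 0
L: e_1·(-1) + e_2·(0) + e_3·(3) + e_4·(2) + e_5·(1) = 0
T: e_1·(1) + e_2·(-2) + e_3·(-1) + e_4·(-2) + e_5·(-3) = 0
I: e_1·(2) + e_2·(0) + e_3·(0) + e_4·(0) + e_5·(-1) = 0
Solving this homogeneous linear system for the smallest-integer solution (first nonzero entry positive) gives (1, -3, -1, 1, 2).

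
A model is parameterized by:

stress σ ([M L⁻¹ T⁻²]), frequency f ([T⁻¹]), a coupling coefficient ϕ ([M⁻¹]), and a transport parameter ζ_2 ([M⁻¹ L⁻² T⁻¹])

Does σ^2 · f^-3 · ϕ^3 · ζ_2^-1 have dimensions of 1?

yes

Sum the exponent of each base dimension across the product:
  M: 2·[σ]_M − 3·[f]_M + 3·[ϕ]_M − [ζ_2]_M = 2·(1) − 3·(0) + 3·(-1) − (-1) = 0
  L: 2·[σ]_L − 3·[f]_L + 3·[ϕ]_L − [ζ_2]_L = 2·(-1) − 3·(0) + 3·(0) − (-2) = 0
  T: 2·[σ]_T − 3·[f]_T + 3·[ϕ]_T − [ζ_2]_T = 2·(-2) − 3·(-1) + 3·(0) − (-1) = 0
All base exponents vanish — dimensionless.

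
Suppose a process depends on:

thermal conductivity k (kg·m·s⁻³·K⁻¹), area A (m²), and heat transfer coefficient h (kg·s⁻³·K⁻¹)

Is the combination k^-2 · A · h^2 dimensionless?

Sum the exponent of each base dimension across the product:
  M: −2·[k]_M + [A]_M + 2·[h]_M = −2·(1) + (0) + 2·(1) = 0
  L: −2·[k]_L + [A]_L + 2·[h]_L = −2·(1) + (2) + 2·(0) = 0
  T: −2·[k]_T + [A]_T + 2·[h]_T = −2·(-3) + (0) + 2·(-3) = 0
  Θ: −2·[k]_Θ + [A]_Θ + 2·[h]_Θ = −2·(-1) + (0) + 2·(-1) = 0
All base exponents vanish — dimensionless.

yes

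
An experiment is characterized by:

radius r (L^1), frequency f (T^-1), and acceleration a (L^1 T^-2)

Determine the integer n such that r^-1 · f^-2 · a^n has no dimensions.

Balance the L exponent: (1)·n from a, plus −(1) − 2·(0) = -1 from the rest, must sum to zero.
n − 1 = 0, so n = 1.

1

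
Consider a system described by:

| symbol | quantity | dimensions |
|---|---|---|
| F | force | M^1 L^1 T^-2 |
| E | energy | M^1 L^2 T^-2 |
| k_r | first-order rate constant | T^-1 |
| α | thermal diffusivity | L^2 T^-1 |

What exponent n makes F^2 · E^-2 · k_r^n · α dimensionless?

-1

Balance the T exponent: (-1)·n from k_r, plus 2·(-2) − 2·(-2) + (-1) = -1 from the rest, must sum to zero.
−n − 1 = 0, so n = -1.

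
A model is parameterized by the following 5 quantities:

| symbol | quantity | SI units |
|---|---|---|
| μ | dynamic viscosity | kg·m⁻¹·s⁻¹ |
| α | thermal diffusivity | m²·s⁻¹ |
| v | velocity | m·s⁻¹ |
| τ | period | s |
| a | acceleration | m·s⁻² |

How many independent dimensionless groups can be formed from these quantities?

2

There are 5 variables and 3 base dimensions (M, L, T).
The dimension matrix has rank 3.
Independent dimensionless groups: 5 − 3 = 2.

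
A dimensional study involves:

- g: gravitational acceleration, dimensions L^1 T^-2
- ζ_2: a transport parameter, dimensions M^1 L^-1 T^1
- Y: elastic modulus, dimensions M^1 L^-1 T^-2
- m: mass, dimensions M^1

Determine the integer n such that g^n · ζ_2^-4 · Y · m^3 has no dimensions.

Balance the L exponent: (1)·n from g, plus −4·(-1) + (-1) + 3·(0) = 3 from the rest, must sum to zero.
n + 3 = 0, so n = -3.

-3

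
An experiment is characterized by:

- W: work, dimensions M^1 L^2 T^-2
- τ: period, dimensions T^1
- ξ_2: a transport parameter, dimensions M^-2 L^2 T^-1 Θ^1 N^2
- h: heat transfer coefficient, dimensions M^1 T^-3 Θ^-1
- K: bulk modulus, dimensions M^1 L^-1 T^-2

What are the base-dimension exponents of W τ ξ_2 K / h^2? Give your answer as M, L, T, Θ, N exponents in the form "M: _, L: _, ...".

Collect each base-dimension exponent across the product:
  M: (1) + (0) + (-2) − 2·(1) + (1) = -2
  L: (2) + (0) + (2) − 2·(0) + (-1) = 3
  T: (-2) + (1) + (-1) − 2·(-3) + (-2) = 2
  Θ: (0) + (0) + (1) − 2·(-1) + (0) = 3
  N: (0) + (0) + (2) − 2·(0) + (0) = 2
So the dimensions are [M⁻² L³ T² Θ³ N²].

M: -2, L: 3, T: 2, Θ: 3, N: 2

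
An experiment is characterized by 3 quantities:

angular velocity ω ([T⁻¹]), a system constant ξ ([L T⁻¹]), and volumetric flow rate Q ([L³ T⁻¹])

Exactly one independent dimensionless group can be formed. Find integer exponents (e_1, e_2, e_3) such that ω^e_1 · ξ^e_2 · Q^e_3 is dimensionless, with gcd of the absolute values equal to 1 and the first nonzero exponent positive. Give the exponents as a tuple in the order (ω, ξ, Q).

L: e_1·(0) + e_2·(1) + e_3·(3) = 0
T: e_1·(-1) + e_2·(-1) + e_3·(-1) = 0
Solving this homogeneous linear system for the smallest-integer solution (first nonzero entry positive) gives (2, -3, 1).

(2, -3, 1)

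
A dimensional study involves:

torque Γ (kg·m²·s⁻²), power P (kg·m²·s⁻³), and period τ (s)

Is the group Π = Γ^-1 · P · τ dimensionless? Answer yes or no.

yes

Sum the exponent of each base dimension across the product:
  M: −[Γ]_M + [P]_M + [τ]_M = −(1) + (1) + (0) = 0
  L: −[Γ]_L + [P]_L + [τ]_L = −(2) + (2) + (0) = 0
  T: −[Γ]_T + [P]_T + [τ]_T = −(-2) + (-3) + (1) = 0
  I: −[Γ]_I + [P]_I + [τ]_I = −(0) + (0) + (0) = 0
All base exponents vanish — dimensionless.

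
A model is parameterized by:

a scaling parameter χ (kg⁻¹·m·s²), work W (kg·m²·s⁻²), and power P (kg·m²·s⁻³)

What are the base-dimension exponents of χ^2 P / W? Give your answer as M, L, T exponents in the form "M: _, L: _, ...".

M: -2, L: 2, T: 3

Collect each base-dimension exponent across the product:
  M: 2·(-1) − (1) + (1) = -2
  L: 2·(1) − (2) + (2) = 2
  T: 2·(2) − (-2) + (-3) = 3
So the dimensions are [M⁻² L² T³].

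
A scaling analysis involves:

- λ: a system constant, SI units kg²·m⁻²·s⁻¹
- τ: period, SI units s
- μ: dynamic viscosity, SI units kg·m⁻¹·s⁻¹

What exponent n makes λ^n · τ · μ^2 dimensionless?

-1

Balance the M exponent: (2)·n from λ, plus (0) + 2·(1) = 2 from the rest, must sum to zero.
2n + 2 = 0, so n = -1.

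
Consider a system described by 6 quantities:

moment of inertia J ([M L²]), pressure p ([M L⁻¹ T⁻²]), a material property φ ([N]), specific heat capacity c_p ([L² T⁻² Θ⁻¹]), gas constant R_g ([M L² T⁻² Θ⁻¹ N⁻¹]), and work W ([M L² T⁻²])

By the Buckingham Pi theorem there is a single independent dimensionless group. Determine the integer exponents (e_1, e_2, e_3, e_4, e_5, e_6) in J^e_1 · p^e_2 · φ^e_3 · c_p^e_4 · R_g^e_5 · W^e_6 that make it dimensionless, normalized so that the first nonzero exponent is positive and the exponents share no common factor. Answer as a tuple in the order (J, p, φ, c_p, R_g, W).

(3, 2, -3, 3, -3, -2)

M: e_1·(1) + e_2·(1) + e_3·(0) + e_4·(0) + e_5·(1) + e_6·(1) = 0
L: e_1·(2) + e_2·(-1) + e_3·(0) + e_4·(2) + e_5·(2) + e_6·(2) = 0
T: e_1·(0) + e_2·(-2) + e_3·(0) + e_4·(-2) + e_5·(-2) + e_6·(-2) = 0
Θ: e_1·(0) + e_2·(0) + e_3·(0) + e_4·(-1) + e_5·(-1) + e_6·(0) = 0
N: e_1·(0) + e_2·(0) + e_3·(1) + e_4·(0) + e_5·(-1) + e_6·(0) = 0
Solving this homogeneous linear system for the smallest-integer solution (first nonzero entry positive) gives (3, 2, -3, 3, -3, -2).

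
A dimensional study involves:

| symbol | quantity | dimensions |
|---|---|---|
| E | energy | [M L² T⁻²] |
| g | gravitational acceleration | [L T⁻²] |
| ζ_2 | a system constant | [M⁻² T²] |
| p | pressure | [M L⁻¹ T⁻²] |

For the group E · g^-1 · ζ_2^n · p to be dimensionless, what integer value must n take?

1

Balance the M exponent: (-2)·n from ζ_2, plus (1) − (0) + (1) = 2 from the rest, must sum to zero.
-2n + 2 = 0, so n = 1.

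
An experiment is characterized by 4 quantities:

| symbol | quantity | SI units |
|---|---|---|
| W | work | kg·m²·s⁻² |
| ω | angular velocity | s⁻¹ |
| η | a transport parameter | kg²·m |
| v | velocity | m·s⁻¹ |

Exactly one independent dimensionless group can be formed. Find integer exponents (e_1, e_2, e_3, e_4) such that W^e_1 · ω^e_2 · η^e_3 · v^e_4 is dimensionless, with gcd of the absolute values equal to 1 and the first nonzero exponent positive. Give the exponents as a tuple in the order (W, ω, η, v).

M: e_1·(1) + e_2·(0) + e_3·(2) + e_4·(0) = 0
L: e_1·(2) + e_2·(0) + e_3·(1) + e_4·(1) = 0
T: e_1·(-2) + e_2·(-1) + e_3·(0) + e_4·(-1) = 0
Solving this homogeneous linear system for the smallest-integer solution (first nonzero entry positive) gives (2, -1, -1, -3).

(2, -1, -1, -3)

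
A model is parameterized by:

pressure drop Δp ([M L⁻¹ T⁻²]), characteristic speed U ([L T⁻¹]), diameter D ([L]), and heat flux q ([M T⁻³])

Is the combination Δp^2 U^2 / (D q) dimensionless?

Sum the exponent of each base dimension across the product:
  M: 2·[Δp]_M + 2·[U]_M − [D]_M − [q]_M = 2·(1) + 2·(0) − (0) − (1) = 1
  L: 2·[Δp]_L + 2·[U]_L − [D]_L − [q]_L = 2·(-1) + 2·(1) − (1) − (0) = -1
  T: 2·[Δp]_T + 2·[U]_T − [D]_T − [q]_T = 2·(-2) + 2·(-1) − (0) − (-3) = -3
Net dimensions [M L⁻¹ T⁻³] ≠ [1] — not dimensionless.

no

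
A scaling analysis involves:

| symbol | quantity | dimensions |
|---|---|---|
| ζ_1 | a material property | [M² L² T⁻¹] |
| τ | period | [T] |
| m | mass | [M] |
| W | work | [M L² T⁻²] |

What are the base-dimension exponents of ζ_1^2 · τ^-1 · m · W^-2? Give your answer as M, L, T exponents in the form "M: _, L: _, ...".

M: 3, L: 0, T: 1

Collect each base-dimension exponent across the product:
  M: 2·(2) − (0) + (1) − 2·(1) = 3
  L: 2·(2) − (0) + (0) − 2·(2) = 0
  T: 2·(-1) − (1) + (0) − 2·(-2) = 1
So the dimensions are [M³ T].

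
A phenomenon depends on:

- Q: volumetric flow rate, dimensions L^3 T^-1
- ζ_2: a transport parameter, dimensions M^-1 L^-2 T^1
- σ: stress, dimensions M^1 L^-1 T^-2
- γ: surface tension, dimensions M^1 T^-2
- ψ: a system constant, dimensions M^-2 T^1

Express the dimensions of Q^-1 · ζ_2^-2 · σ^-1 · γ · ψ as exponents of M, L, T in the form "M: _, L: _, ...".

M: 0, L: 2, T: 0

Collect each base-dimension exponent across the product:
  M: −(0) − 2·(-1) − (1) + (1) + (-2) = 0
  L: −(3) − 2·(-2) − (-1) + (0) + (0) = 2
  T: −(-1) − 2·(1) − (-2) + (-2) + (1) = 0
So the dimensions are [L²].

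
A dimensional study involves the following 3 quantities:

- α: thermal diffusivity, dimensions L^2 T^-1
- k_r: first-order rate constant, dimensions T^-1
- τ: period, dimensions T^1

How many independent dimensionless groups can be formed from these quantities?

There are 3 variables and 2 base dimensions (L, T).
The dimension matrix has rank 2.
Independent dimensionless groups: 3 − 2 = 1.

1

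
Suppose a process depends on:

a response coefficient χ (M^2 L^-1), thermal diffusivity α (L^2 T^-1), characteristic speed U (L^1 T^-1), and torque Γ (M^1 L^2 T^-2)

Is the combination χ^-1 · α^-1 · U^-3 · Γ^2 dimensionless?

Sum the exponent of each base dimension across the product:
  M: −[χ]_M − [α]_M − 3·[U]_M + 2·[Γ]_M = −(2) − (0) − 3·(0) + 2·(1) = 0
  L: −[χ]_L − [α]_L − 3·[U]_L + 2·[Γ]_L = −(-1) − (2) − 3·(1) + 2·(2) = 0
  T: −[χ]_T − [α]_T − 3·[U]_T + 2·[Γ]_T = −(0) − (-1) − 3·(-1) + 2·(-2) = 0
All base exponents vanish — dimensionless.

yes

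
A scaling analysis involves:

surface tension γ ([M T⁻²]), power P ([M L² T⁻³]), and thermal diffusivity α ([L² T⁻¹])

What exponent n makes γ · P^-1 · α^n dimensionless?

1

Balance the L exponent: (2)·n from α, plus (0) − (2) = -2 from the rest, must sum to zero.
2n − 2 = 0, so n = 1.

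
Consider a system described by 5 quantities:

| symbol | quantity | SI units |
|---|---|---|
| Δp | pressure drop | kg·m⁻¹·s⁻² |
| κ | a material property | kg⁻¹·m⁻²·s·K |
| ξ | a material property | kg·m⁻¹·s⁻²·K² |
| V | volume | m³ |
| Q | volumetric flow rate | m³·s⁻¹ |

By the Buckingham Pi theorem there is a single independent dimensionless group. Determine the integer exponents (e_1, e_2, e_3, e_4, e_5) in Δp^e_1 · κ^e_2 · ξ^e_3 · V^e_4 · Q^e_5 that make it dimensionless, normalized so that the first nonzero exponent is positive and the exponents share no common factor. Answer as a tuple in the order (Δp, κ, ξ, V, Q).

M: e_1·(1) + e_2·(-1) + e_3·(1) + e_4·(0) + e_5·(0) = 0
L: e_1·(-1) + e_2·(-2) + e_3·(-1) + e_4·(3) + e_5·(3) = 0
T: e_1·(-2) + e_2·(1) + e_3·(-2) + e_4·(0) + e_5·(-1) = 0
Θ: e_1·(0) + e_2·(1) + e_3·(2) + e_4·(0) + e_5·(0) = 0
Solving this homogeneous linear system for the smallest-integer solution (first nonzero entry positive) gives (3, 2, -1, 4, -2).

(3, 2, -1, 4, -2)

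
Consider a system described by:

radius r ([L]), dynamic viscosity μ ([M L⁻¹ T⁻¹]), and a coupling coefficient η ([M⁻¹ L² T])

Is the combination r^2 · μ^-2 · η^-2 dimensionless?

Sum the exponent of each base dimension across the product:
  M: 2·[r]_M − 2·[μ]_M − 2·[η]_M = 2·(0) − 2·(1) − 2·(-1) = 0
  L: 2·[r]_L − 2·[μ]_L − 2·[η]_L = 2·(1) − 2·(-1) − 2·(2) = 0
  T: 2·[r]_T − 2·[μ]_T − 2·[η]_T = 2·(0) − 2·(-1) − 2·(1) = 0
All base exponents vanish — dimensionless.

yes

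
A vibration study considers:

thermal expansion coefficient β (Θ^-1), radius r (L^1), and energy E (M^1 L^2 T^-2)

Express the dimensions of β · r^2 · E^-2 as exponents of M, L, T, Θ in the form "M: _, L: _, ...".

M: -2, L: -2, T: 4, Θ: -1

Collect each base-dimension exponent across the product:
  M: (0) + 2·(0) − 2·(1) = -2
  L: (0) + 2·(1) − 2·(2) = -2
  T: (0) + 2·(0) − 2·(-2) = 4
  Θ: (-1) + 2·(0) − 2·(0) = -1
So the dimensions are [M⁻² L⁻² T⁴ Θ⁻¹].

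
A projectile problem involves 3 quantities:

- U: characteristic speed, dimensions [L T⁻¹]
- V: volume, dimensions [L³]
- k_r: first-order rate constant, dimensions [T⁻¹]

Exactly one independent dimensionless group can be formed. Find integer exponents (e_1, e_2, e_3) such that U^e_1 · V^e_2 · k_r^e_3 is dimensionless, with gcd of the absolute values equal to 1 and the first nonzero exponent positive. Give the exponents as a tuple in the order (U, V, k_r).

(3, -1, -3)

L: e_1·(1) + e_2·(3) + e_3·(0) = 0
T: e_1·(-1) + e_2·(0) + e_3·(-1) = 0
Solving this homogeneous linear system for the smallest-integer solution (first nonzero entry positive) gives (3, -1, -3).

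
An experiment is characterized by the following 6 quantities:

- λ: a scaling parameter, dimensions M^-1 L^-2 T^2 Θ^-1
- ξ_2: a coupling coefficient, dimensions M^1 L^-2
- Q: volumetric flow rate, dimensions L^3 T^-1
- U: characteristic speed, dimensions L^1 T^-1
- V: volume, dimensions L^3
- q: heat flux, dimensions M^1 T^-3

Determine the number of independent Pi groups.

There are 6 variables and 4 base dimensions (M, L, T, Θ).
The dimension matrix has rank 4.
Independent dimensionless groups: 6 − 4 = 2.

2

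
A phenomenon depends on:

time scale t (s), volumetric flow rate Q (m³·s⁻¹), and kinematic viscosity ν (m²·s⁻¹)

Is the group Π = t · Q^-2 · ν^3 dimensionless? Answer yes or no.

yes

Sum the exponent of each base dimension across the product:
  M: [t]_M − 2·[Q]_M + 3·[ν]_M = (0) − 2·(0) + 3·(0) = 0
  L: [t]_L − 2·[Q]_L + 3·[ν]_L = (0) − 2·(3) + 3·(2) = 0
  T: [t]_T − 2·[Q]_T + 3·[ν]_T = (1) − 2·(-1) + 3·(-1) = 0
All base exponents vanish — dimensionless.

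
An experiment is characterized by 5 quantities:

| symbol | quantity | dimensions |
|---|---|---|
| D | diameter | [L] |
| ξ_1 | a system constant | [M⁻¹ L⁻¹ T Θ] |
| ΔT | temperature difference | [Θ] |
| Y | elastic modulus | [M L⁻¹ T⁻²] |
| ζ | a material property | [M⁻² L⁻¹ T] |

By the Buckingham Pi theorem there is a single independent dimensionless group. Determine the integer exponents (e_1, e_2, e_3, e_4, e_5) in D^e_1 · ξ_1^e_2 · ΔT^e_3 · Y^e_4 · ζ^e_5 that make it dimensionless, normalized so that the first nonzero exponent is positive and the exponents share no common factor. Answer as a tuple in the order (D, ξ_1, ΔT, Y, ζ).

(3, 3, -3, 1, -1)

M: e_1·(0) + e_2·(-1) + e_3·(0) + e_4·(1) + e_5·(-2) = 0
L: e_1·(1) + e_2·(-1) + e_3·(0) + e_4·(-1) + e_5·(-1) = 0
T: e_1·(0) + e_2·(1) + e_3·(0) + e_4·(-2) + e_5·(1) = 0
Θ: e_1·(0) + e_2·(1) + e_3·(1) + e_4·(0) + e_5·(0) = 0
Solving this homogeneous linear system for the smallest-integer solution (first nonzero entry positive) gives (3, 3, -3, 1, -1).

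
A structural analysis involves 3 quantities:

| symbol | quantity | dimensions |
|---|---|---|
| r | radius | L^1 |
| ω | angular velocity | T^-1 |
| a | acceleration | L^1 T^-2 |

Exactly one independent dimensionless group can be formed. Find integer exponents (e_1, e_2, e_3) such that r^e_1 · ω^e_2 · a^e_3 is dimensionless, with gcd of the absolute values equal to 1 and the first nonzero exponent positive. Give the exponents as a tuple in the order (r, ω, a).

(1, 2, -1)

L: e_1·(1) + e_2·(0) + e_3·(1) = 0
T: e_1·(0) + e_2·(-1) + e_3·(-2) = 0
Solving this homogeneous linear system for the smallest-integer solution (first nonzero entry positive) gives (1, 2, -1).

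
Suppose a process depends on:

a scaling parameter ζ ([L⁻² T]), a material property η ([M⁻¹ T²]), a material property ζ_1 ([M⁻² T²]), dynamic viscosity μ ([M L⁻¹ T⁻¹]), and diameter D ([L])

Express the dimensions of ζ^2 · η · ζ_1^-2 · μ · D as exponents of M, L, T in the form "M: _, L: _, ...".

Collect each base-dimension exponent across the product:
  M: 2·(0) + (-1) − 2·(-2) + (1) + (0) = 4
  L: 2·(-2) + (0) − 2·(0) + (-1) + (1) = -4
  T: 2·(1) + (2) − 2·(2) + (-1) + (0) = -1
So the dimensions are [M⁴ L⁻⁴ T⁻¹].

M: 4, L: -4, T: -1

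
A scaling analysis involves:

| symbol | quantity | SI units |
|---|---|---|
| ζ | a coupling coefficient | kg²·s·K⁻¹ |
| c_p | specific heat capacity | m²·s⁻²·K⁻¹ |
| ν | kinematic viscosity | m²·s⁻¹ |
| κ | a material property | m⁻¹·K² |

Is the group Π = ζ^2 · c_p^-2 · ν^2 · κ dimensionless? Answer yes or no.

Sum the exponent of each base dimension across the product:
  M: 2·[ζ]_M − 2·[c_p]_M + 2·[ν]_M + [κ]_M = 2·(2) − 2·(0) + 2·(0) + (0) = 4
  L: 2·[ζ]_L − 2·[c_p]_L + 2·[ν]_L + [κ]_L = 2·(0) − 2·(2) + 2·(2) + (-1) = -1
  T: 2·[ζ]_T − 2·[c_p]_T + 2·[ν]_T + [κ]_T = 2·(1) − 2·(-2) + 2·(-1) + (0) = 4
  Θ: 2·[ζ]_Θ − 2·[c_p]_Θ + 2·[ν]_Θ + [κ]_Θ = 2·(-1) − 2·(-1) + 2·(0) + (2) = 2
Net dimensions [M⁴ L⁻¹ T⁴ Θ²] ≠ [1] — not dimensionless.

no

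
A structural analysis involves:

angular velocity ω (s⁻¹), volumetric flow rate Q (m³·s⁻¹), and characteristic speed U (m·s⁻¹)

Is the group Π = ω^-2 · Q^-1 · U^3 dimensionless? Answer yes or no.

Sum the exponent of each base dimension across the product:
  L: −2·[ω]_L − [Q]_L + 3·[U]_L = −2·(0) − (3) + 3·(1) = 0
  T: −2·[ω]_T − [Q]_T + 3·[U]_T = −2·(-1) − (-1) + 3·(-1) = 0
All base exponents vanish — dimensionless.

yes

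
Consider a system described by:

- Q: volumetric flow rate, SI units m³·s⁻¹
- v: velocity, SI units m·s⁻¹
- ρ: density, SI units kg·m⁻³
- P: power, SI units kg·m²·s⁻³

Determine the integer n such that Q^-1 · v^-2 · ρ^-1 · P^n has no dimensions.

1

Balance the M exponent: (1)·n from P, plus −(0) − 2·(0) − (1) = -1 from the rest, must sum to zero.
n − 1 = 0, so n = 1.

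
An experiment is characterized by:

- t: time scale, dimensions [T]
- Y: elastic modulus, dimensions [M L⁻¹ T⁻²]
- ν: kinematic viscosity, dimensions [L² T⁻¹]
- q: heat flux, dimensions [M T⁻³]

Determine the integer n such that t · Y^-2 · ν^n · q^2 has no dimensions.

Balance the L exponent: (2)·n from ν, plus (0) − 2·(-1) + 2·(0) = 2 from the rest, must sum to zero.
2n + 2 = 0, so n = -1.

-1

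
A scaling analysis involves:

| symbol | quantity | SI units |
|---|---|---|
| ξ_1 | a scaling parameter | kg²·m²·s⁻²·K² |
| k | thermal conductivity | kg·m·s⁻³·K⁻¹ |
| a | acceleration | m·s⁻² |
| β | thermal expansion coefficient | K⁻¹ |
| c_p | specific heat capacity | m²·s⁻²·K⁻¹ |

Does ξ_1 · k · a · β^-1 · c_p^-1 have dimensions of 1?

Sum the exponent of each base dimension across the product:
  M: [ξ_1]_M + [k]_M + [a]_M − [β]_M − [c_p]_M = (2) + (1) + (0) − (0) − (0) = 3
  L: [ξ_1]_L + [k]_L + [a]_L − [β]_L − [c_p]_L = (2) + (1) + (1) − (0) − (2) = 2
  T: [ξ_1]_T + [k]_T + [a]_T − [β]_T − [c_p]_T = (-2) + (-3) + (-2) − (0) − (-2) = -5
  Θ: [ξ_1]_Θ + [k]_Θ + [a]_Θ − [β]_Θ − [c_p]_Θ = (2) + (-1) + (0) − (-1) − (-1) = 3
Net dimensions [M³ L² T⁻⁵ Θ³] ≠ [1] — not dimensionless.

no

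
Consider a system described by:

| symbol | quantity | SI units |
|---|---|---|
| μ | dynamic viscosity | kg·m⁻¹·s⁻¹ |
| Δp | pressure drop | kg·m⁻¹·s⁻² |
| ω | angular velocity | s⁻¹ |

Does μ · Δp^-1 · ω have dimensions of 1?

Sum the exponent of each base dimension across the product:
  M: [μ]_M − [Δp]_M + [ω]_M = (1) − (1) + (0) = 0
  L: [μ]_L − [Δp]_L + [ω]_L = (-1) − (-1) + (0) = 0
  T: [μ]_T − [Δp]_T + [ω]_T = (-1) − (-2) + (-1) = 0
All base exponents vanish — dimensionless.

yes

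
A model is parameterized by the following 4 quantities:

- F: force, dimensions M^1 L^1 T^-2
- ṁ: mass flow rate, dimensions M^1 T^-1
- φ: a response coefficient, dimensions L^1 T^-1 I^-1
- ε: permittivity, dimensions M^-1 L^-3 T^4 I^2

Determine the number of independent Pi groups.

1

There are 4 variables and 4 base dimensions (M, L, T, I).
The dimension matrix has rank 3 (less than 4: the dimension vectors are linearly dependent).
Independent dimensionless groups: 4 − 3 = 1.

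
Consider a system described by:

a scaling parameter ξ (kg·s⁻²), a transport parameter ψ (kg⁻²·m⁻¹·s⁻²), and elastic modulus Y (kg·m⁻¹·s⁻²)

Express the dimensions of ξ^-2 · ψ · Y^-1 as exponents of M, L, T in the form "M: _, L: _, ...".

M: -5, L: 0, T: 4

Collect each base-dimension exponent across the product:
  M: −2·(1) + (-2) − (1) = -5
  L: −2·(0) + (-1) − (-1) = 0
  T: −2·(-2) + (-2) − (-2) = 4
So the dimensions are [M⁻⁵ T⁴].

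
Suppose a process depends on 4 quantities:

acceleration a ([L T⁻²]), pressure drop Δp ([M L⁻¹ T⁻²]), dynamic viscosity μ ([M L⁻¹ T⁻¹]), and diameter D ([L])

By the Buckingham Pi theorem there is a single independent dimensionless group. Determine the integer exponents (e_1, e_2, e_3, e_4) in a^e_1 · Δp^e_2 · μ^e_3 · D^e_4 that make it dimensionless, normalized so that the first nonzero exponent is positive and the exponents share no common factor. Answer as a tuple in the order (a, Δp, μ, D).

M: e_1·(0) + e_2·(1) + e_3·(1) + e_4·(0) = 0
L: e_1·(1) + e_2·(-1) + e_3·(-1) + e_4·(1) = 0
T: e_1·(-2) + e_2·(-2) + e_3·(-1) + e_4·(0) = 0
Solving this homogeneous linear system for the smallest-integer solution (first nonzero entry positive) gives (1, -2, 2, -1).

(1, -2, 2, -1)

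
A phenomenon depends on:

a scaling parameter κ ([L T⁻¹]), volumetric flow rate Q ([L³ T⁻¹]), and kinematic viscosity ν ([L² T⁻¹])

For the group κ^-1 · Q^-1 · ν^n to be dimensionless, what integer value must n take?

2

Balance the L exponent: (2)·n from ν, plus −(1) − (3) = -4 from the rest, must sum to zero.
2n − 4 = 0, so n = 2.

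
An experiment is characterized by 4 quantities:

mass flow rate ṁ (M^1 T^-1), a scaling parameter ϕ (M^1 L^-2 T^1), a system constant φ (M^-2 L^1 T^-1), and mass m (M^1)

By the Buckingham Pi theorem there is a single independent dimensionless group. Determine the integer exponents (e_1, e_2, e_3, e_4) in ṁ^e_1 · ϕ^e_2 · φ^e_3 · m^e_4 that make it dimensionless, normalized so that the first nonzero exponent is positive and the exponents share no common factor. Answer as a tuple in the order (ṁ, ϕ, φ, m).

(1, -1, -2, -4)

M: e_1·(1) + e_2·(1) + e_3·(-2) + e_4·(1) = 0
L: e_1·(0) + e_2·(-2) + e_3·(1) + e_4·(0) = 0
T: e_1·(-1) + e_2·(1) + e_3·(-1) + e_4·(0) = 0
Solving this homogeneous linear system for the smallest-integer solution (first nonzero entry positive) gives (1, -1, -2, -4).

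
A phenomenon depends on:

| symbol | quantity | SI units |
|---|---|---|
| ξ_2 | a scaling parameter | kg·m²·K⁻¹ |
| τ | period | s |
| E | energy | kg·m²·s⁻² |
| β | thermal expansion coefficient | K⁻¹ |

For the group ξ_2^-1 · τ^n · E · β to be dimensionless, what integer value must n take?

Balance the T exponent: (1)·n from τ, plus −(0) + (-2) + (0) = -2 from the rest, must sum to zero.
n − 2 = 0, so n = 2.

2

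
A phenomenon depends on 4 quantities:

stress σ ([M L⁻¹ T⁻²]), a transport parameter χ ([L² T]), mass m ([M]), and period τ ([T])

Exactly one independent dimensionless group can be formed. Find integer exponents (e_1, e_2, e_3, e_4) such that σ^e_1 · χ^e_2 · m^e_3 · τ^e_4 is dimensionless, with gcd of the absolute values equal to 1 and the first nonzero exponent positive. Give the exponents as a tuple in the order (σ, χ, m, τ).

M: e_1·(1) + e_2·(0) + e_3·(1) + e_4·(0) = 0
L: e_1·(-1) + e_2·(2) + e_3·(0) + e_4·(0) = 0
T: e_1·(-2) + e_2·(1) + e_3·(0) + e_4·(1) = 0
Solving this homogeneous linear system for the smallest-integer solution (first nonzero entry positive) gives (2, 1, -2, 3).

(2, 1, -2, 3)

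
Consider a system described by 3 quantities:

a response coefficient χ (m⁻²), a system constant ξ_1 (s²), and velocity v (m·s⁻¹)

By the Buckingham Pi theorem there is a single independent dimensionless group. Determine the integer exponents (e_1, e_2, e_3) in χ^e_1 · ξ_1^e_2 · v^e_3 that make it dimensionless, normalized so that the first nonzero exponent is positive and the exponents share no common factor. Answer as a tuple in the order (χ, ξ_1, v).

L: e_1·(-2) + e_2·(0) + e_3·(1) = 0
T: e_1·(0) + e_2·(2) + e_3·(-1) = 0
Solving this homogeneous linear system for the smallest-integer solution (first nonzero entry positive) gives (1, 1, 2).

(1, 1, 2)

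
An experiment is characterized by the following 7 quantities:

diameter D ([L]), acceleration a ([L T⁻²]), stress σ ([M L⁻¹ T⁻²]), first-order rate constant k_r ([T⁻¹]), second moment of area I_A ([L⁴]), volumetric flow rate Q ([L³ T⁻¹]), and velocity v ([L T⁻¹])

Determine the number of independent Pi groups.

There are 7 variables and 3 base dimensions (M, L, T).
The dimension matrix has rank 3.
Independent dimensionless groups: 7 − 3 = 4.

4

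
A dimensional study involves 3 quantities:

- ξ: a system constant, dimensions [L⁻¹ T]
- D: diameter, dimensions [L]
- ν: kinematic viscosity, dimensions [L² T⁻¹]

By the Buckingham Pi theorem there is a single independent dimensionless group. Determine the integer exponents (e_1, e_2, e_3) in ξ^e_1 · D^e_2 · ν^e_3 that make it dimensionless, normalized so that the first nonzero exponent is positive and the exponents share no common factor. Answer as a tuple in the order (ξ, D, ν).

L: e_1·(-1) + e_2·(1) + e_3·(2) = 0
T: e_1·(1) + e_2·(0) + e_3·(-1) = 0
Solving this homogeneous linear system for the smallest-integer solution (first nonzero entry positive) gives (1, -1, 1).

(1, -1, 1)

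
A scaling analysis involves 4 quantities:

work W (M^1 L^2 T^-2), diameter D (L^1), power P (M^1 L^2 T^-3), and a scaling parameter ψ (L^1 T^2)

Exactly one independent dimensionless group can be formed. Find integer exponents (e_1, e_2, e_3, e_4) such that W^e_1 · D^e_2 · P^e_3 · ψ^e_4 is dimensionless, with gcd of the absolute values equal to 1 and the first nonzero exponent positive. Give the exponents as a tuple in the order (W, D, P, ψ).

(2, 1, -2, -1)

M: e_1·(1) + e_2·(0) + e_3·(1) + e_4·(0) = 0
L: e_1·(2) + e_2·(1) + e_3·(2) + e_4·(1) = 0
T: e_1·(-2) + e_2·(0) + e_3·(-3) + e_4·(2) = 0
Solving this homogeneous linear system for the smallest-integer solution (first nonzero entry positive) gives (2, 1, -2, -1).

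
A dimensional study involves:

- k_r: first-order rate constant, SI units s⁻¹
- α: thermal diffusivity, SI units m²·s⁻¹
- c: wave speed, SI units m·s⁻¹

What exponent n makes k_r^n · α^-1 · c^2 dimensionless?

-1

Balance the T exponent: (-1)·n from k_r, plus −(-1) + 2·(-1) = -1 from the rest, must sum to zero.
−n − 1 = 0, so n = -1.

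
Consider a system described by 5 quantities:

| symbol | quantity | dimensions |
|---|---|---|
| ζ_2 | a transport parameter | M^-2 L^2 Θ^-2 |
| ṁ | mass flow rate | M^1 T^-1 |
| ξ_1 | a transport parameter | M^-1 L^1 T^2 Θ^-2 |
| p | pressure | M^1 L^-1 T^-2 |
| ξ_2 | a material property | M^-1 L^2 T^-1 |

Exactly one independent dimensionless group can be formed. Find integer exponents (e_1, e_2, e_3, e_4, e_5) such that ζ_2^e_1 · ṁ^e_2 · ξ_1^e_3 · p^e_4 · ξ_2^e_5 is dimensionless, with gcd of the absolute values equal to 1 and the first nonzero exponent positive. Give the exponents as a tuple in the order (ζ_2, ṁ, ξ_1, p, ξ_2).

M: e_1·(-2) + e_2·(1) + e_3·(-1) + e_4·(1) + e_5·(-1) = 0
L: e_1·(2) + e_2·(0) + e_3·(1) + e_4·(-1) + e_5·(2) = 0
T: e_1·(0) + e_2·(-1) + e_3·(2) + e_4·(-2) + e_5·(-1) = 0
Θ: e_1·(-2) + e_2·(0) + e_3·(-2) + e_4·(0) + e_5·(0) = 0
Solving this homogeneous linear system for the smallest-integer solution (first nonzero entry positive) gives (1, 1, -1, -1, -1).

(1, 1, -1, -1, -1)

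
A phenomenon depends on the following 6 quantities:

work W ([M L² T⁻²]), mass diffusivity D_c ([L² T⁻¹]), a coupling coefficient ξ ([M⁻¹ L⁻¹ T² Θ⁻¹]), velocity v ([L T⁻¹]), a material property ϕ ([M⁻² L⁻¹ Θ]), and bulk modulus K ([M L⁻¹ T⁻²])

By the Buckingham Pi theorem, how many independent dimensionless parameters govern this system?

2

There are 6 variables and 4 base dimensions (M, L, T, Θ).
The dimension matrix has rank 4.
Independent dimensionless groups: 6 − 4 = 2.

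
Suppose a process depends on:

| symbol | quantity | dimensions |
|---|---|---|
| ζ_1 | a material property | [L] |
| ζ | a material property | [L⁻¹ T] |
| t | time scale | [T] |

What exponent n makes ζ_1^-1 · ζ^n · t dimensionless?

Balance the L exponent: (-1)·n from ζ, plus −(1) + (0) = -1 from the rest, must sum to zero.
−n − 1 = 0, so n = -1.

-1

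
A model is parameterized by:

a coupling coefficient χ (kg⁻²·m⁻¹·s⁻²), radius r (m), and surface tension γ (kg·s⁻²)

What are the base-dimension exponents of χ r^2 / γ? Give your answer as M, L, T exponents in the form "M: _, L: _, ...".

M: -3, L: 1, T: 0

Collect each base-dimension exponent across the product:
  M: (-2) + 2·(0) − (1) = -3
  L: (-1) + 2·(1) − (0) = 1
  T: (-2) + 2·(0) − (-2) = 0
So the dimensions are [M⁻³ L].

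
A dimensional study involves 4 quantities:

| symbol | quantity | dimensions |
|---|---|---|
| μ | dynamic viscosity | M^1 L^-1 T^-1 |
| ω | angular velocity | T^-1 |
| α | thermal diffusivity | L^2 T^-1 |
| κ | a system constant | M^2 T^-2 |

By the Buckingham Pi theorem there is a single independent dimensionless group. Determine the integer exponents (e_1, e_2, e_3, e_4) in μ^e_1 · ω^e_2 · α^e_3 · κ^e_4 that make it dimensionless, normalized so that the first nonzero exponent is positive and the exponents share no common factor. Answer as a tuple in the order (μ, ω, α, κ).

(2, -1, 1, -1)

M: e_1·(1) + e_2·(0) + e_3·(0) + e_4·(2) = 0
L: e_1·(-1) + e_2·(0) + e_3·(2) + e_4·(0) = 0
T: e_1·(-1) + e_2·(-1) + e_3·(-1) + e_4·(-2) = 0
Solving this homogeneous linear system for the smallest-integer solution (first nonzero entry positive) gives (2, -1, 1, -1).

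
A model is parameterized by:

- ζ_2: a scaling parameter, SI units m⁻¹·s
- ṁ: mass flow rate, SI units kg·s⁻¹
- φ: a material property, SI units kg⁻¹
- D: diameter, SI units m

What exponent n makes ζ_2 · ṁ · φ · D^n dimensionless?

1

Balance the L exponent: (1)·n from D, plus (-1) + (0) + (0) = -1 from the rest, must sum to zero.
n − 1 = 0, so n = 1.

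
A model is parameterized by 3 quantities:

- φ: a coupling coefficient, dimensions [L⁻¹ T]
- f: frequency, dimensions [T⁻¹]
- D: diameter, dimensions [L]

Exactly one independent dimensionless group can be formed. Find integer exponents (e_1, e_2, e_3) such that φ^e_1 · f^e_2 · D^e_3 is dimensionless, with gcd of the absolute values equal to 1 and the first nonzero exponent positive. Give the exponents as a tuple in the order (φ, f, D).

L: e_1·(-1) + e_2·(0) + e_3·(1) = 0
T: e_1·(1) + e_2·(-1) + e_3·(0) = 0
Solving this homogeneous linear system for the smallest-integer solution (first nonzero entry positive) gives (1, 1, 1).

(1, 1, 1)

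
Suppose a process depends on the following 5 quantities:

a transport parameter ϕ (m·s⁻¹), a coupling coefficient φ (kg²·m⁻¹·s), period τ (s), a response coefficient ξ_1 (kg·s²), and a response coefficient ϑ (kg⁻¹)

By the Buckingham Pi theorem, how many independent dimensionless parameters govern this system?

There are 5 variables and 3 base dimensions (M, L, T).
The dimension matrix has rank 3.
Independent dimensionless groups: 5 − 3 = 2.

2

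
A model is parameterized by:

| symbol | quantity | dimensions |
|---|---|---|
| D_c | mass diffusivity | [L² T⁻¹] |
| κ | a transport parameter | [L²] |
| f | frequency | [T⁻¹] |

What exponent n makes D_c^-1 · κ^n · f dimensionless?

Balance the L exponent: (2)·n from κ, plus −(2) + (0) = -2 from the rest, must sum to zero.
2n − 2 = 0, so n = 1.

1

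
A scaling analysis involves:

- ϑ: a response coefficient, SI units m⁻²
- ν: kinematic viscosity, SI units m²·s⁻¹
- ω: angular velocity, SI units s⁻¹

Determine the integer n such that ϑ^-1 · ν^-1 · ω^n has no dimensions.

1

Balance the T exponent: (-1)·n from ω, plus −(0) − (-1) = 1 from the rest, must sum to zero.
−n + 1 = 0, so n = 1.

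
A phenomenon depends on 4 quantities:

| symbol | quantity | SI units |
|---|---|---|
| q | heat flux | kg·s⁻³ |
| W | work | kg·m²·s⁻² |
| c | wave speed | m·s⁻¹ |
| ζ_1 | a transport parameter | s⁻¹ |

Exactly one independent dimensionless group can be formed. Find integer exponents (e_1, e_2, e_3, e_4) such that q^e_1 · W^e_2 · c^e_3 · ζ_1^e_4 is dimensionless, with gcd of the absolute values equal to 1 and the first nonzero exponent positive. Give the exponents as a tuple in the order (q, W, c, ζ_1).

M: e_1·(1) + e_2·(1) + e_3·(0) + e_4·(0) = 0
L: e_1·(0) + e_2·(2) + e_3·(1) + e_4·(0) = 0
T: e_1·(-3) + e_2·(-2) + e_3·(-1) + e_4·(-1) = 0
Solving this homogeneous linear system for the smallest-integer solution (first nonzero entry positive) gives (1, -1, 2, -3).

(1, -1, 2, -3)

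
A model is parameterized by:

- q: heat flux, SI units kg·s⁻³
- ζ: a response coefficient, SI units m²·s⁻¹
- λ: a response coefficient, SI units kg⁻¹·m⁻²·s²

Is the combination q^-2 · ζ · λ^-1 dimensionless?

no

Sum the exponent of each base dimension across the product:
  M: −2·[q]_M + [ζ]_M − [λ]_M = −2·(1) + (0) − (-1) = -1
  L: −2·[q]_L + [ζ]_L − [λ]_L = −2·(0) + (2) − (-2) = 4
  T: −2·[q]_T + [ζ]_T − [λ]_T = −2·(-3) + (-1) − (2) = 3
Net dimensions [M⁻¹ L⁴ T³] ≠ [1] — not dimensionless.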